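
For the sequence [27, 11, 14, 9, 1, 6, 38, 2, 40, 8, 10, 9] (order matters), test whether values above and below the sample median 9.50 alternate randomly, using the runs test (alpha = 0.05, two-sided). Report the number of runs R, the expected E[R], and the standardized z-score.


Step 1: Compute median = 9.50; label A = above, B = below.
Labels in order: AAABBBABABAB  (n_A = 6, n_B = 6)
Step 2: Count runs R = 8.
Step 3: Under H0 (random ordering), E[R] = 2*n_A*n_B/(n_A+n_B) + 1 = 2*6*6/12 + 1 = 7.0000.
        Var[R] = 2*n_A*n_B*(2*n_A*n_B - n_A - n_B) / ((n_A+n_B)^2 * (n_A+n_B-1)) = 4320/1584 = 2.7273.
        SD[R] = 1.6514.
Step 4: Continuity-corrected z = (R - 0.5 - E[R]) / SD[R] = (8 - 0.5 - 7.0000) / 1.6514 = 0.3028.
Step 5: Two-sided p-value via normal approximation = 2*(1 - Phi(|z|)) = 0.762069.
Step 6: alpha = 0.05. fail to reject H0.

R = 8, z = 0.3028, p = 0.762069, fail to reject H0.


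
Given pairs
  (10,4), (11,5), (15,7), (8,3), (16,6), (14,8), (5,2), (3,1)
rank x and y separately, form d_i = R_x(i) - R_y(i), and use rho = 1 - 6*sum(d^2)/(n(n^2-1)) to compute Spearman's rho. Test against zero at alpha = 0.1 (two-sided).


Step 1: Rank x and y separately (midranks; no ties here).
rank(x): 10->4, 11->5, 15->7, 8->3, 16->8, 14->6, 5->2, 3->1
rank(y): 4->4, 5->5, 7->7, 3->3, 6->6, 8->8, 2->2, 1->1
Step 2: d_i = R_x(i) - R_y(i); compute d_i^2.
  (4-4)^2=0, (5-5)^2=0, (7-7)^2=0, (3-3)^2=0, (8-6)^2=4, (6-8)^2=4, (2-2)^2=0, (1-1)^2=0
sum(d^2) = 8.
Step 3: rho = 1 - 6*8 / (8*(8^2 - 1)) = 1 - 48/504 = 0.904762.
Step 4: Under H0, t = rho * sqrt((n-2)/(1-rho^2)) = 5.2034 ~ t(6).
Step 5: Two-sided p-value from the t-distribution with 6 df = 0.002008.
Step 6: alpha = 0.1. reject H0.

rho = 0.9048, p = 0.002008, reject H0 at alpha = 0.1.


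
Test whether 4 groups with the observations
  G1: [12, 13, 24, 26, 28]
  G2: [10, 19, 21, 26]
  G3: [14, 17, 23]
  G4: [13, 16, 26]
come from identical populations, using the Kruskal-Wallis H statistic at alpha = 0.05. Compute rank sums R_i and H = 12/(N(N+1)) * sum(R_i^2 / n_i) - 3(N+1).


Step 1: Combine all N = 15 observations and assign midranks.
sorted (value, group, rank): (10,G2,1), (12,G1,2), (13,G1,3.5), (13,G4,3.5), (14,G3,5), (16,G4,6), (17,G3,7), (19,G2,8), (21,G2,9), (23,G3,10), (24,G1,11), (26,G1,13), (26,G2,13), (26,G4,13), (28,G1,15)
Step 2: Sum ranks within each group.
R_1 = 44.5 (n_1 = 5)
R_2 = 31 (n_2 = 4)
R_3 = 22 (n_3 = 3)
R_4 = 22.5 (n_4 = 3)
Step 3: H = 12/(N(N+1)) * sum(R_i^2/n_i) - 3(N+1)
     = 12/(15*16) * (44.5^2/5 + 31^2/4 + 22^2/3 + 22.5^2/3) - 3*16
     = 0.050000 * 966.383 - 48
     = 0.319167.
Step 4: Ties present; correction factor C = 1 - 30/(15^3 - 15) = 0.991071. Corrected H = 0.319167 / 0.991071 = 0.322042.
Step 5: Under H0, H ~ chi^2(3); p-value = 0.955831.
Step 6: alpha = 0.05. fail to reject H0.

H = 0.3220, df = 3, p = 0.955831, fail to reject H0.


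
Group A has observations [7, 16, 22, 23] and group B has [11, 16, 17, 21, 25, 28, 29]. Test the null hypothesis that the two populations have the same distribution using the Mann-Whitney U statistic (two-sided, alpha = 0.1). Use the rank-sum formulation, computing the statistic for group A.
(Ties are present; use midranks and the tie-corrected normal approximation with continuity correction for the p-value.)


Step 1: Combine and sort all 11 observations; assign midranks.
sorted (value, group): (7,X), (11,Y), (16,X), (16,Y), (17,Y), (21,Y), (22,X), (23,X), (25,Y), (28,Y), (29,Y)
ranks: 7->1, 11->2, 16->3.5, 16->3.5, 17->5, 21->6, 22->7, 23->8, 25->9, 28->10, 29->11
Step 2: Rank sum for X: R1 = 1 + 3.5 + 7 + 8 = 19.5.
Step 3: U_X = R1 - n1(n1+1)/2 = 19.5 - 4*5/2 = 19.5 - 10 = 9.5.
       U_Y = n1*n2 - U_X = 28 - 9.5 = 18.5.
Step 4: Ties are present, so use the tie-corrected normal approximation (with continuity correction) for the p-value.
Step 5: p-value = 0.448659; compare to alpha = 0.1. fail to reject H0.

U_X = 9.5, p = 0.448659, fail to reject H0 at alpha = 0.1.


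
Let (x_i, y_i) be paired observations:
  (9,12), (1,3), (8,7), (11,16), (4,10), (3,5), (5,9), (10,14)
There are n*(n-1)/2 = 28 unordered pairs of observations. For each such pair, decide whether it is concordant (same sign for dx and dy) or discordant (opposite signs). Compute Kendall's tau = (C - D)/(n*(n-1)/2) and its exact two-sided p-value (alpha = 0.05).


Step 1: Enumerate the 28 unordered pairs (i,j) with i<j and classify each by sign(x_j-x_i) * sign(y_j-y_i).
  (1,2):dx=-8,dy=-9->C; (1,3):dx=-1,dy=-5->C; (1,4):dx=+2,dy=+4->C; (1,5):dx=-5,dy=-2->C
  (1,6):dx=-6,dy=-7->C; (1,7):dx=-4,dy=-3->C; (1,8):dx=+1,dy=+2->C; (2,3):dx=+7,dy=+4->C
  (2,4):dx=+10,dy=+13->C; (2,5):dx=+3,dy=+7->C; (2,6):dx=+2,dy=+2->C; (2,7):dx=+4,dy=+6->C
  (2,8):dx=+9,dy=+11->C; (3,4):dx=+3,dy=+9->C; (3,5):dx=-4,dy=+3->D; (3,6):dx=-5,dy=-2->C
  (3,7):dx=-3,dy=+2->D; (3,8):dx=+2,dy=+7->C; (4,5):dx=-7,dy=-6->C; (4,6):dx=-8,dy=-11->C
  (4,7):dx=-6,dy=-7->C; (4,8):dx=-1,dy=-2->C; (5,6):dx=-1,dy=-5->C; (5,7):dx=+1,dy=-1->D
  (5,8):dx=+6,dy=+4->C; (6,7):dx=+2,dy=+4->C; (6,8):dx=+7,dy=+9->C; (7,8):dx=+5,dy=+5->C
Step 2: C = 25, D = 3, total pairs = 28.
Step 3: tau = (C - D)/(n(n-1)/2) = (25 - 3)/28 = 0.785714.
Step 4: Exact two-sided p-value (enumerate n! = 40320 permutations of y under H0): p = 0.005506.
Step 5: alpha = 0.05. reject H0.

tau_b = 0.7857 (C=25, D=3), p = 0.005506, reject H0.


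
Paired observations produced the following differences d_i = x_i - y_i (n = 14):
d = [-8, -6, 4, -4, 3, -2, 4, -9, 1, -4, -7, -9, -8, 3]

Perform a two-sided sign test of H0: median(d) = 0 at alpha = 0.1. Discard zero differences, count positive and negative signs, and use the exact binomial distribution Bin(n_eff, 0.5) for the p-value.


Step 1: Discard zero differences. Original n = 14; n_eff = number of nonzero differences = 14.
Nonzero differences (with sign): -8, -6, +4, -4, +3, -2, +4, -9, +1, -4, -7, -9, -8, +3
Step 2: Count signs: positive = 5, negative = 9.
Step 3: Under H0: P(positive) = 0.5, so the number of positives S ~ Bin(14, 0.5).
Step 4: Two-sided exact p-value = sum of Bin(14,0.5) probabilities at or below the observed probability = 0.423950.
Step 5: alpha = 0.1. fail to reject H0.

n_eff = 14, pos = 5, neg = 9, p = 0.423950, fail to reject H0.


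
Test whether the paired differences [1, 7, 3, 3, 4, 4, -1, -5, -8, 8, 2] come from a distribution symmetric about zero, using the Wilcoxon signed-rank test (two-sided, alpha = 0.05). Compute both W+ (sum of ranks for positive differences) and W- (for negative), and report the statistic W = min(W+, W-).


Step 1: Drop any zero differences (none here) and take |d_i|.
|d| = [1, 7, 3, 3, 4, 4, 1, 5, 8, 8, 2]
Step 2: Midrank |d_i| (ties get averaged ranks).
ranks: |1|->1.5, |7|->9, |3|->4.5, |3|->4.5, |4|->6.5, |4|->6.5, |1|->1.5, |5|->8, |8|->10.5, |8|->10.5, |2|->3
Step 3: Attach original signs; sum ranks with positive sign and with negative sign.
W+ = 1.5 + 9 + 4.5 + 4.5 + 6.5 + 6.5 + 10.5 + 3 = 46
W- = 1.5 + 8 + 10.5 = 20
(Check: W+ + W- = 66 should equal n(n+1)/2 = 66.)
Step 4: Test statistic W = min(W+, W-) = 20.
Step 5: Ties in |d|, so use the tie-corrected normal approximation.
        E[W] = n(n+1)/4 = 11*12/4 = 33.
        Tie groups: |d|=1 (t=2), |d|=3 (t=2), |d|=4 (t=2), |d|=8 (t=2); sum(t^3 - t) = 24.
        Var[W] = n(n+1)(2n+1)/24 - sum(t^3-t)/48 = 3036/24 - 24/48 = 126.
        z = (W - E[W]) / sqrt(Var[W]) = (20 - 33) / 11.2250 = -1.1581.
        Two-sided p = 2*Phi(z) = 0.246810.
Step 6: alpha = 0.05. fail to reject H0.

W+ = 46, W- = 20, W = min = 20, p = 0.246810, fail to reject H0.


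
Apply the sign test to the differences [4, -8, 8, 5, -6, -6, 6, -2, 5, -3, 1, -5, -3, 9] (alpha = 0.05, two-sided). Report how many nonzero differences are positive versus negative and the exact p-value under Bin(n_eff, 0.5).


Step 1: Discard zero differences. Original n = 14; n_eff = number of nonzero differences = 14.
Nonzero differences (with sign): +4, -8, +8, +5, -6, -6, +6, -2, +5, -3, +1, -5, -3, +9
Step 2: Count signs: positive = 7, negative = 7.
Step 3: Under H0: P(positive) = 0.5, so the number of positives S ~ Bin(14, 0.5).
Step 4: Two-sided exact p-value = sum of Bin(14,0.5) probabilities at or below the observed probability = 1.000000.
Step 5: alpha = 0.05. fail to reject H0.

n_eff = 14, pos = 7, neg = 7, p = 1.000000, fail to reject H0.


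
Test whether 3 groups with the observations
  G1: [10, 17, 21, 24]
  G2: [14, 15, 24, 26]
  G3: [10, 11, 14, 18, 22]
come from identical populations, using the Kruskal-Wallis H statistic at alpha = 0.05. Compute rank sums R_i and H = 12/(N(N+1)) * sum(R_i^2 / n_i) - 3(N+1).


Step 1: Combine all N = 13 observations and assign midranks.
sorted (value, group, rank): (10,G1,1.5), (10,G3,1.5), (11,G3,3), (14,G2,4.5), (14,G3,4.5), (15,G2,6), (17,G1,7), (18,G3,8), (21,G1,9), (22,G3,10), (24,G1,11.5), (24,G2,11.5), (26,G2,13)
Step 2: Sum ranks within each group.
R_1 = 29 (n_1 = 4)
R_2 = 35 (n_2 = 4)
R_3 = 27 (n_3 = 5)
Step 3: H = 12/(N(N+1)) * sum(R_i^2/n_i) - 3(N+1)
     = 12/(13*14) * (29^2/4 + 35^2/4 + 27^2/5) - 3*14
     = 0.065934 * 662.3 - 42
     = 1.668132.
Step 4: Ties present; correction factor C = 1 - 18/(13^3 - 13) = 0.991758. Corrected H = 1.668132 / 0.991758 = 1.681994.
Step 5: Under H0, H ~ chi^2(2); p-value = 0.431280.
Step 6: alpha = 0.05. fail to reject H0.

H = 1.6820, df = 2, p = 0.431280, fail to reject H0.


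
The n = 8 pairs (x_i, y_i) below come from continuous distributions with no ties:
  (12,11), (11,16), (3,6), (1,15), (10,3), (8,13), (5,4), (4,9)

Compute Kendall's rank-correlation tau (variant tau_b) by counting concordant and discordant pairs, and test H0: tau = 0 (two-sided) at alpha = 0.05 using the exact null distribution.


Step 1: Enumerate the 28 unordered pairs (i,j) with i<j and classify each by sign(x_j-x_i) * sign(y_j-y_i).
  (1,2):dx=-1,dy=+5->D; (1,3):dx=-9,dy=-5->C; (1,4):dx=-11,dy=+4->D; (1,5):dx=-2,dy=-8->C
  (1,6):dx=-4,dy=+2->D; (1,7):dx=-7,dy=-7->C; (1,8):dx=-8,dy=-2->C; (2,3):dx=-8,dy=-10->C
  (2,4):dx=-10,dy=-1->C; (2,5):dx=-1,dy=-13->C; (2,6):dx=-3,dy=-3->C; (2,7):dx=-6,dy=-12->C
  (2,8):dx=-7,dy=-7->C; (3,4):dx=-2,dy=+9->D; (3,5):dx=+7,dy=-3->D; (3,6):dx=+5,dy=+7->C
  (3,7):dx=+2,dy=-2->D; (3,8):dx=+1,dy=+3->C; (4,5):dx=+9,dy=-12->D; (4,6):dx=+7,dy=-2->D
  (4,7):dx=+4,dy=-11->D; (4,8):dx=+3,dy=-6->D; (5,6):dx=-2,dy=+10->D; (5,7):dx=-5,dy=+1->D
  (5,8):dx=-6,dy=+6->D; (6,7):dx=-3,dy=-9->C; (6,8):dx=-4,dy=-4->C; (7,8):dx=-1,dy=+5->D
Step 2: C = 14, D = 14, total pairs = 28.
Step 3: tau = (C - D)/(n(n-1)/2) = (14 - 14)/28 = 0.000000.
Step 4: Exact two-sided p-value (enumerate n! = 40320 permutations of y under H0): p = 1.000000.
Step 5: alpha = 0.05. fail to reject H0.

tau_b = 0.0000 (C=14, D=14), p = 1.000000, fail to reject H0.


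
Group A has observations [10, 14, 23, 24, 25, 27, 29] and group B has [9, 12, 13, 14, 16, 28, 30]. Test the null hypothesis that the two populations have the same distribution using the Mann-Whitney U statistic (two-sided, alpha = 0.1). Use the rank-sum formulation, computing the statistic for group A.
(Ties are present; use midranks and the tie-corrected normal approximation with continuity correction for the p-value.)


Step 1: Combine and sort all 14 observations; assign midranks.
sorted (value, group): (9,Y), (10,X), (12,Y), (13,Y), (14,X), (14,Y), (16,Y), (23,X), (24,X), (25,X), (27,X), (28,Y), (29,X), (30,Y)
ranks: 9->1, 10->2, 12->3, 13->4, 14->5.5, 14->5.5, 16->7, 23->8, 24->9, 25->10, 27->11, 28->12, 29->13, 30->14
Step 2: Rank sum for X: R1 = 2 + 5.5 + 8 + 9 + 10 + 11 + 13 = 58.5.
Step 3: U_X = R1 - n1(n1+1)/2 = 58.5 - 7*8/2 = 58.5 - 28 = 30.5.
       U_Y = n1*n2 - U_X = 49 - 30.5 = 18.5.
Step 4: Ties are present, so use the tie-corrected normal approximation (with continuity correction) for the p-value.
Step 5: p-value = 0.481721; compare to alpha = 0.1. fail to reject H0.

U_X = 30.5, p = 0.481721, fail to reject H0 at alpha = 0.1.


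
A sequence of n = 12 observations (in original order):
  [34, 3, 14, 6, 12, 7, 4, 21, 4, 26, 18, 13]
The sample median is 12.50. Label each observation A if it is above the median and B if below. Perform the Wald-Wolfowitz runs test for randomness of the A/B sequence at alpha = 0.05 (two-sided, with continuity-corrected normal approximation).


Step 1: Compute median = 12.50; label A = above, B = below.
Labels in order: ABABBBBABAAA  (n_A = 6, n_B = 6)
Step 2: Count runs R = 7.
Step 3: Under H0 (random ordering), E[R] = 2*n_A*n_B/(n_A+n_B) + 1 = 2*6*6/12 + 1 = 7.0000.
        Var[R] = 2*n_A*n_B*(2*n_A*n_B - n_A - n_B) / ((n_A+n_B)^2 * (n_A+n_B-1)) = 4320/1584 = 2.7273.
        SD[R] = 1.6514.
Step 4: R = E[R], so z = 0 with no continuity correction.
Step 5: Two-sided p-value via normal approximation = 2*(1 - Phi(|z|)) = 1.000000.
Step 6: alpha = 0.05. fail to reject H0.

R = 7, z = 0.0000, p = 1.000000, fail to reject H0.


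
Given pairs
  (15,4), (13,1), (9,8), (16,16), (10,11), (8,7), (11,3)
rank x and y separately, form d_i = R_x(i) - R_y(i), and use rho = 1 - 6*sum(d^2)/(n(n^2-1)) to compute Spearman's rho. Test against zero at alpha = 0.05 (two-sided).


Step 1: Rank x and y separately (midranks; no ties here).
rank(x): 15->6, 13->5, 9->2, 16->7, 10->3, 8->1, 11->4
rank(y): 4->3, 1->1, 8->5, 16->7, 11->6, 7->4, 3->2
Step 2: d_i = R_x(i) - R_y(i); compute d_i^2.
  (6-3)^2=9, (5-1)^2=16, (2-5)^2=9, (7-7)^2=0, (3-6)^2=9, (1-4)^2=9, (4-2)^2=4
sum(d^2) = 56.
Step 3: rho = 1 - 6*56 / (7*(7^2 - 1)) = 1 - 336/336 = 0.000000.
Step 4: Under H0, t = rho * sqrt((n-2)/(1-rho^2)) = 0.0000 ~ t(5).
Step 5: Two-sided p-value from the t-distribution with 5 df = 1.000000.
Step 6: alpha = 0.05. fail to reject H0.

rho = 0.0000, p = 1.000000, fail to reject H0 at alpha = 0.05.


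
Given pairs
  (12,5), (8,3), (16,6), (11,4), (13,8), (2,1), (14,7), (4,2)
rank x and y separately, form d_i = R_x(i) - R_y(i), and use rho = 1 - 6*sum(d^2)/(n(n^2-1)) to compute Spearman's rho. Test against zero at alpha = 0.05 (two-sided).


Step 1: Rank x and y separately (midranks; no ties here).
rank(x): 12->5, 8->3, 16->8, 11->4, 13->6, 2->1, 14->7, 4->2
rank(y): 5->5, 3->3, 6->6, 4->4, 8->8, 1->1, 7->7, 2->2
Step 2: d_i = R_x(i) - R_y(i); compute d_i^2.
  (5-5)^2=0, (3-3)^2=0, (8-6)^2=4, (4-4)^2=0, (6-8)^2=4, (1-1)^2=0, (7-7)^2=0, (2-2)^2=0
sum(d^2) = 8.
Step 3: rho = 1 - 6*8 / (8*(8^2 - 1)) = 1 - 48/504 = 0.904762.
Step 4: Under H0, t = rho * sqrt((n-2)/(1-rho^2)) = 5.2034 ~ t(6).
Step 5: Two-sided p-value from the t-distribution with 6 df = 0.002008.
Step 6: alpha = 0.05. reject H0.

rho = 0.9048, p = 0.002008, reject H0 at alpha = 0.05.


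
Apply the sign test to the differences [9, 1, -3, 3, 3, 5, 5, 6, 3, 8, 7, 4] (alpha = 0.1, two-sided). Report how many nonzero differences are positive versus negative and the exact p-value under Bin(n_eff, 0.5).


Step 1: Discard zero differences. Original n = 12; n_eff = number of nonzero differences = 12.
Nonzero differences (with sign): +9, +1, -3, +3, +3, +5, +5, +6, +3, +8, +7, +4
Step 2: Count signs: positive = 11, negative = 1.
Step 3: Under H0: P(positive) = 0.5, so the number of positives S ~ Bin(12, 0.5).
Step 4: Two-sided exact p-value = sum of Bin(12,0.5) probabilities at or below the observed probability = 0.006348.
Step 5: alpha = 0.1. reject H0.

n_eff = 12, pos = 11, neg = 1, p = 0.006348, reject H0.


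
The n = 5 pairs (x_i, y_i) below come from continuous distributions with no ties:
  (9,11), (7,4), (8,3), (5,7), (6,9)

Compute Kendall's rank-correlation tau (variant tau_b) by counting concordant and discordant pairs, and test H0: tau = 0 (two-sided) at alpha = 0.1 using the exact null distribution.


Step 1: Enumerate the 10 unordered pairs (i,j) with i<j and classify each by sign(x_j-x_i) * sign(y_j-y_i).
  (1,2):dx=-2,dy=-7->C; (1,3):dx=-1,dy=-8->C; (1,4):dx=-4,dy=-4->C; (1,5):dx=-3,dy=-2->C
  (2,3):dx=+1,dy=-1->D; (2,4):dx=-2,dy=+3->D; (2,5):dx=-1,dy=+5->D; (3,4):dx=-3,dy=+4->D
  (3,5):dx=-2,dy=+6->D; (4,5):dx=+1,dy=+2->C
Step 2: C = 5, D = 5, total pairs = 10.
Step 3: tau = (C - D)/(n(n-1)/2) = (5 - 5)/10 = 0.000000.
Step 4: Exact two-sided p-value (enumerate n! = 120 permutations of y under H0): p = 1.000000.
Step 5: alpha = 0.1. fail to reject H0.

tau_b = 0.0000 (C=5, D=5), p = 1.000000, fail to reject H0.


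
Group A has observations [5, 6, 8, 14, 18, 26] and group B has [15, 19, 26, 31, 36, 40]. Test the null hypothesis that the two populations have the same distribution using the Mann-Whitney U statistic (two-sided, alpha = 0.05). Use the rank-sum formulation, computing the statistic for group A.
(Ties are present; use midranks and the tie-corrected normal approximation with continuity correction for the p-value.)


Step 1: Combine and sort all 12 observations; assign midranks.
sorted (value, group): (5,X), (6,X), (8,X), (14,X), (15,Y), (18,X), (19,Y), (26,X), (26,Y), (31,Y), (36,Y), (40,Y)
ranks: 5->1, 6->2, 8->3, 14->4, 15->5, 18->6, 19->7, 26->8.5, 26->8.5, 31->10, 36->11, 40->12
Step 2: Rank sum for X: R1 = 1 + 2 + 3 + 4 + 6 + 8.5 = 24.5.
Step 3: U_X = R1 - n1(n1+1)/2 = 24.5 - 6*7/2 = 24.5 - 21 = 3.5.
       U_Y = n1*n2 - U_X = 36 - 3.5 = 32.5.
Step 4: Ties are present, so use the tie-corrected normal approximation (with continuity correction) for the p-value.
Step 5: p-value = 0.024722; compare to alpha = 0.05. reject H0.

U_X = 3.5, p = 0.024722, reject H0 at alpha = 0.05.


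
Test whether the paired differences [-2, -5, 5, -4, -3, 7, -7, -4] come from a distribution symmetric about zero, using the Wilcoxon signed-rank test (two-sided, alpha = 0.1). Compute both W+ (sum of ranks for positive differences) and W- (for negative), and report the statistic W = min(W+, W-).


Step 1: Drop any zero differences (none here) and take |d_i|.
|d| = [2, 5, 5, 4, 3, 7, 7, 4]
Step 2: Midrank |d_i| (ties get averaged ranks).
ranks: |2|->1, |5|->5.5, |5|->5.5, |4|->3.5, |3|->2, |7|->7.5, |7|->7.5, |4|->3.5
Step 3: Attach original signs; sum ranks with positive sign and with negative sign.
W+ = 5.5 + 7.5 = 13
W- = 1 + 5.5 + 3.5 + 2 + 7.5 + 3.5 = 23
(Check: W+ + W- = 36 should equal n(n+1)/2 = 36.)
Step 4: Test statistic W = min(W+, W-) = 13.
Step 5: Ties in |d|, so use the tie-corrected normal approximation.
        E[W] = n(n+1)/4 = 8*9/4 = 18.
        Tie groups: |d|=4 (t=2), |d|=5 (t=2), |d|=7 (t=2); sum(t^3 - t) = 18.
        Var[W] = n(n+1)(2n+1)/24 - sum(t^3-t)/48 = 1224/24 - 18/48 = 50.625.
        z = (W - E[W]) / sqrt(Var[W]) = (13 - 18) / 7.1151 = -0.7027.
        Two-sided p = 2*Phi(z) = 0.482225.
Step 6: alpha = 0.1. fail to reject H0.

W+ = 13, W- = 23, W = min = 13, p = 0.482225, fail to reject H0.


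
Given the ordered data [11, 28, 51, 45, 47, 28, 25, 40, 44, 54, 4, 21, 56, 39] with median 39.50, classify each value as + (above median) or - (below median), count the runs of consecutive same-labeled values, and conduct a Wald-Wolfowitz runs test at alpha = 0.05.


Step 1: Compute median = 39.50; label A = above, B = below.
Labels in order: BBAAABBAAABBAB  (n_A = 7, n_B = 7)
Step 2: Count runs R = 7.
Step 3: Under H0 (random ordering), E[R] = 2*n_A*n_B/(n_A+n_B) + 1 = 2*7*7/14 + 1 = 8.0000.
        Var[R] = 2*n_A*n_B*(2*n_A*n_B - n_A - n_B) / ((n_A+n_B)^2 * (n_A+n_B-1)) = 8232/2548 = 3.2308.
        SD[R] = 1.7974.
Step 4: Continuity-corrected z = (R + 0.5 - E[R]) / SD[R] = (7 + 0.5 - 8.0000) / 1.7974 = -0.2782.
Step 5: Two-sided p-value via normal approximation = 2*(1 - Phi(|z|)) = 0.780879.
Step 6: alpha = 0.05. fail to reject H0.

R = 7, z = -0.2782, p = 0.780879, fail to reject H0.


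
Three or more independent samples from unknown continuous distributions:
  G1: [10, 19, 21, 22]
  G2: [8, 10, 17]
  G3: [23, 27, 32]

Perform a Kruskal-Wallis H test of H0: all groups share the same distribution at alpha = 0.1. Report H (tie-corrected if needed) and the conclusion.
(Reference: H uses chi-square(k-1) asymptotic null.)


Step 1: Combine all N = 10 observations and assign midranks.
sorted (value, group, rank): (8,G2,1), (10,G1,2.5), (10,G2,2.5), (17,G2,4), (19,G1,5), (21,G1,6), (22,G1,7), (23,G3,8), (27,G3,9), (32,G3,10)
Step 2: Sum ranks within each group.
R_1 = 20.5 (n_1 = 4)
R_2 = 7.5 (n_2 = 3)
R_3 = 27 (n_3 = 3)
Step 3: H = 12/(N(N+1)) * sum(R_i^2/n_i) - 3(N+1)
     = 12/(10*11) * (20.5^2/4 + 7.5^2/3 + 27^2/3) - 3*11
     = 0.109091 * 366.812 - 33
     = 7.015909.
Step 4: Ties present; correction factor C = 1 - 6/(10^3 - 10) = 0.993939. Corrected H = 7.015909 / 0.993939 = 7.058689.
Step 5: Under H0, H ~ chi^2(2); p-value = 0.029324.
Step 6: alpha = 0.1. reject H0.

H = 7.0587, df = 2, p = 0.029324, reject H0.


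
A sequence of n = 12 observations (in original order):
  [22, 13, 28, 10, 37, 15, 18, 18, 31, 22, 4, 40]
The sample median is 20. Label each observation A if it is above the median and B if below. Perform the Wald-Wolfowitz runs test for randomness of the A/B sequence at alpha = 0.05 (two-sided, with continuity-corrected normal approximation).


Step 1: Compute median = 20; label A = above, B = below.
Labels in order: ABABABBBAABA  (n_A = 6, n_B = 6)
Step 2: Count runs R = 9.
Step 3: Under H0 (random ordering), E[R] = 2*n_A*n_B/(n_A+n_B) + 1 = 2*6*6/12 + 1 = 7.0000.
        Var[R] = 2*n_A*n_B*(2*n_A*n_B - n_A - n_B) / ((n_A+n_B)^2 * (n_A+n_B-1)) = 4320/1584 = 2.7273.
        SD[R] = 1.6514.
Step 4: Continuity-corrected z = (R - 0.5 - E[R]) / SD[R] = (9 - 0.5 - 7.0000) / 1.6514 = 0.9083.
Step 5: Two-sided p-value via normal approximation = 2*(1 - Phi(|z|)) = 0.363722.
Step 6: alpha = 0.05. fail to reject H0.

R = 9, z = 0.9083, p = 0.363722, fail to reject H0.


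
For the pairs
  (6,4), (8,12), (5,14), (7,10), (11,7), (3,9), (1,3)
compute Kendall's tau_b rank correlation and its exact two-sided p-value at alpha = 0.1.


Step 1: Enumerate the 21 unordered pairs (i,j) with i<j and classify each by sign(x_j-x_i) * sign(y_j-y_i).
  (1,2):dx=+2,dy=+8->C; (1,3):dx=-1,dy=+10->D; (1,4):dx=+1,dy=+6->C; (1,5):dx=+5,dy=+3->C
  (1,6):dx=-3,dy=+5->D; (1,7):dx=-5,dy=-1->C; (2,3):dx=-3,dy=+2->D; (2,4):dx=-1,dy=-2->C
  (2,5):dx=+3,dy=-5->D; (2,6):dx=-5,dy=-3->C; (2,7):dx=-7,dy=-9->C; (3,4):dx=+2,dy=-4->D
  (3,5):dx=+6,dy=-7->D; (3,6):dx=-2,dy=-5->C; (3,7):dx=-4,dy=-11->C; (4,5):dx=+4,dy=-3->D
  (4,6):dx=-4,dy=-1->C; (4,7):dx=-6,dy=-7->C; (5,6):dx=-8,dy=+2->D; (5,7):dx=-10,dy=-4->C
  (6,7):dx=-2,dy=-6->C
Step 2: C = 13, D = 8, total pairs = 21.
Step 3: tau = (C - D)/(n(n-1)/2) = (13 - 8)/21 = 0.238095.
Step 4: Exact two-sided p-value (enumerate n! = 5040 permutations of y under H0): p = 0.561905.
Step 5: alpha = 0.1. fail to reject H0.

tau_b = 0.2381 (C=13, D=8), p = 0.561905, fail to reject H0.


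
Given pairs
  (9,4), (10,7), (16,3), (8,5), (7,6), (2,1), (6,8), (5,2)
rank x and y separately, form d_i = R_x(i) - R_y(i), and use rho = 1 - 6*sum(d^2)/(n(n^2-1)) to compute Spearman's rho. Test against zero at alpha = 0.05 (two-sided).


Step 1: Rank x and y separately (midranks; no ties here).
rank(x): 9->6, 10->7, 16->8, 8->5, 7->4, 2->1, 6->3, 5->2
rank(y): 4->4, 7->7, 3->3, 5->5, 6->6, 1->1, 8->8, 2->2
Step 2: d_i = R_x(i) - R_y(i); compute d_i^2.
  (6-4)^2=4, (7-7)^2=0, (8-3)^2=25, (5-5)^2=0, (4-6)^2=4, (1-1)^2=0, (3-8)^2=25, (2-2)^2=0
sum(d^2) = 58.
Step 3: rho = 1 - 6*58 / (8*(8^2 - 1)) = 1 - 348/504 = 0.309524.
Step 4: Under H0, t = rho * sqrt((n-2)/(1-rho^2)) = 0.7973 ~ t(6).
Step 5: Two-sided p-value from the t-distribution with 6 df = 0.455645.
Step 6: alpha = 0.05. fail to reject H0.

rho = 0.3095, p = 0.455645, fail to reject H0 at alpha = 0.05.


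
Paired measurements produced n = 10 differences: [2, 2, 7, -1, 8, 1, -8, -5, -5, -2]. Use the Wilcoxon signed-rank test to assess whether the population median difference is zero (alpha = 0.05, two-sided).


Step 1: Drop any zero differences (none here) and take |d_i|.
|d| = [2, 2, 7, 1, 8, 1, 8, 5, 5, 2]
Step 2: Midrank |d_i| (ties get averaged ranks).
ranks: |2|->4, |2|->4, |7|->8, |1|->1.5, |8|->9.5, |1|->1.5, |8|->9.5, |5|->6.5, |5|->6.5, |2|->4
Step 3: Attach original signs; sum ranks with positive sign and with negative sign.
W+ = 4 + 4 + 8 + 9.5 + 1.5 = 27
W- = 1.5 + 9.5 + 6.5 + 6.5 + 4 = 28
(Check: W+ + W- = 55 should equal n(n+1)/2 = 55.)
Step 4: Test statistic W = min(W+, W-) = 27.
Step 5: Ties in |d|, so use the tie-corrected normal approximation.
        E[W] = n(n+1)/4 = 10*11/4 = 27.5.
        Tie groups: |d|=1 (t=2), |d|=2 (t=3), |d|=5 (t=2), |d|=8 (t=2); sum(t^3 - t) = 42.
        Var[W] = n(n+1)(2n+1)/24 - sum(t^3-t)/48 = 2310/24 - 42/48 = 95.375.
        z = (W - E[W]) / sqrt(Var[W]) = (27 - 27.5) / 9.7660 = -0.0512.
        Two-sided p = 2*Phi(z) = 0.959168.
Step 6: alpha = 0.05. fail to reject H0.

W+ = 27, W- = 28, W = min = 27, p = 0.959168, fail to reject H0.


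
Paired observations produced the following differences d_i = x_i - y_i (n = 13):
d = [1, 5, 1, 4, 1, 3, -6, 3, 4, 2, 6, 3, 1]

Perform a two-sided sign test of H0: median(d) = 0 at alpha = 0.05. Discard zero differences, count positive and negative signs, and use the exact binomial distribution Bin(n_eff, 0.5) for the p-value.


Step 1: Discard zero differences. Original n = 13; n_eff = number of nonzero differences = 13.
Nonzero differences (with sign): +1, +5, +1, +4, +1, +3, -6, +3, +4, +2, +6, +3, +1
Step 2: Count signs: positive = 12, negative = 1.
Step 3: Under H0: P(positive) = 0.5, so the number of positives S ~ Bin(13, 0.5).
Step 4: Two-sided exact p-value = sum of Bin(13,0.5) probabilities at or below the observed probability = 0.003418.
Step 5: alpha = 0.05. reject H0.

n_eff = 13, pos = 12, neg = 1, p = 0.003418, reject H0.


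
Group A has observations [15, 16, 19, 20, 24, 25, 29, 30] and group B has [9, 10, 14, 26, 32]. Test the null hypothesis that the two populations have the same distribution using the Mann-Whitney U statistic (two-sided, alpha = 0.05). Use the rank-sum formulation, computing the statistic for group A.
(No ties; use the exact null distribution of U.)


Step 1: Combine and sort all 13 observations; assign midranks.
sorted (value, group): (9,Y), (10,Y), (14,Y), (15,X), (16,X), (19,X), (20,X), (24,X), (25,X), (26,Y), (29,X), (30,X), (32,Y)
ranks: 9->1, 10->2, 14->3, 15->4, 16->5, 19->6, 20->7, 24->8, 25->9, 26->10, 29->11, 30->12, 32->13
Step 2: Rank sum for X: R1 = 4 + 5 + 6 + 7 + 8 + 9 + 11 + 12 = 62.
Step 3: U_X = R1 - n1(n1+1)/2 = 62 - 8*9/2 = 62 - 36 = 26.
       U_Y = n1*n2 - U_X = 40 - 26 = 14.
Step 4: No ties, so the exact null distribution of U (based on enumerating the C(13,8) = 1287 equally likely rank assignments) gives the two-sided p-value.
Step 5: p-value = 0.435120; compare to alpha = 0.05. fail to reject H0.

U_X = 26, p = 0.435120, fail to reject H0 at alpha = 0.05.


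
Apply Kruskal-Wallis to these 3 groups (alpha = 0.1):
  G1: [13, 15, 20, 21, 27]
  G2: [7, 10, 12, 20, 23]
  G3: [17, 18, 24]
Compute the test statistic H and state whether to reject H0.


Step 1: Combine all N = 13 observations and assign midranks.
sorted (value, group, rank): (7,G2,1), (10,G2,2), (12,G2,3), (13,G1,4), (15,G1,5), (17,G3,6), (18,G3,7), (20,G1,8.5), (20,G2,8.5), (21,G1,10), (23,G2,11), (24,G3,12), (27,G1,13)
Step 2: Sum ranks within each group.
R_1 = 40.5 (n_1 = 5)
R_2 = 25.5 (n_2 = 5)
R_3 = 25 (n_3 = 3)
Step 3: H = 12/(N(N+1)) * sum(R_i^2/n_i) - 3(N+1)
     = 12/(13*14) * (40.5^2/5 + 25.5^2/5 + 25^2/3) - 3*14
     = 0.065934 * 666.433 - 42
     = 1.940659.
Step 4: Ties present; correction factor C = 1 - 6/(13^3 - 13) = 0.997253. Corrected H = 1.940659 / 0.997253 = 1.946006.
Step 5: Under H0, H ~ chi^2(2); p-value = 0.377946.
Step 6: alpha = 0.1. fail to reject H0.

H = 1.9460, df = 2, p = 0.377946, fail to reject H0.


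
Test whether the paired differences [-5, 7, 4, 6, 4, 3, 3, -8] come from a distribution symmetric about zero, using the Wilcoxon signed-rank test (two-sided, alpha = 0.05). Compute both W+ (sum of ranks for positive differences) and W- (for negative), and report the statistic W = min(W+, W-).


Step 1: Drop any zero differences (none here) and take |d_i|.
|d| = [5, 7, 4, 6, 4, 3, 3, 8]
Step 2: Midrank |d_i| (ties get averaged ranks).
ranks: |5|->5, |7|->7, |4|->3.5, |6|->6, |4|->3.5, |3|->1.5, |3|->1.5, |8|->8
Step 3: Attach original signs; sum ranks with positive sign and with negative sign.
W+ = 7 + 3.5 + 6 + 3.5 + 1.5 + 1.5 = 23
W- = 5 + 8 = 13
(Check: W+ + W- = 36 should equal n(n+1)/2 = 36.)
Step 4: Test statistic W = min(W+, W-) = 13.
Step 5: Ties in |d|, so use the tie-corrected normal approximation.
        E[W] = n(n+1)/4 = 8*9/4 = 18.
        Tie groups: |d|=3 (t=2), |d|=4 (t=2); sum(t^3 - t) = 12.
        Var[W] = n(n+1)(2n+1)/24 - sum(t^3-t)/48 = 1224/24 - 12/48 = 50.75.
        z = (W - E[W]) / sqrt(Var[W]) = (13 - 18) / 7.1239 = -0.7019.
        Two-sided p = 2*Phi(z) = 0.482765.
Step 6: alpha = 0.05. fail to reject H0.

W+ = 23, W- = 13, W = min = 13, p = 0.482765, fail to reject H0.


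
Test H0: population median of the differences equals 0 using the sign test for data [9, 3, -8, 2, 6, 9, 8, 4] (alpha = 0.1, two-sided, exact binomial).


Step 1: Discard zero differences. Original n = 8; n_eff = number of nonzero differences = 8.
Nonzero differences (with sign): +9, +3, -8, +2, +6, +9, +8, +4
Step 2: Count signs: positive = 7, negative = 1.
Step 3: Under H0: P(positive) = 0.5, so the number of positives S ~ Bin(8, 0.5).
Step 4: Two-sided exact p-value = sum of Bin(8,0.5) probabilities at or below the observed probability = 0.070312.
Step 5: alpha = 0.1. reject H0.

n_eff = 8, pos = 7, neg = 1, p = 0.070312, reject H0.


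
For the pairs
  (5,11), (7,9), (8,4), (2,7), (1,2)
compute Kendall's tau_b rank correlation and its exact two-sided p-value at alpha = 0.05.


Step 1: Enumerate the 10 unordered pairs (i,j) with i<j and classify each by sign(x_j-x_i) * sign(y_j-y_i).
  (1,2):dx=+2,dy=-2->D; (1,3):dx=+3,dy=-7->D; (1,4):dx=-3,dy=-4->C; (1,5):dx=-4,dy=-9->C
  (2,3):dx=+1,dy=-5->D; (2,4):dx=-5,dy=-2->C; (2,5):dx=-6,dy=-7->C; (3,4):dx=-6,dy=+3->D
  (3,5):dx=-7,dy=-2->C; (4,5):dx=-1,dy=-5->C
Step 2: C = 6, D = 4, total pairs = 10.
Step 3: tau = (C - D)/(n(n-1)/2) = (6 - 4)/10 = 0.200000.
Step 4: Exact two-sided p-value (enumerate n! = 120 permutations of y under H0): p = 0.816667.
Step 5: alpha = 0.05. fail to reject H0.

tau_b = 0.2000 (C=6, D=4), p = 0.816667, fail to reject H0.


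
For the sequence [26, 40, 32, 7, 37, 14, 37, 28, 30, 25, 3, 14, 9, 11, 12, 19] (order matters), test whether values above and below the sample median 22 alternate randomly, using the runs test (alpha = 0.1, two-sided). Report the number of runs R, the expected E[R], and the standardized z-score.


Step 1: Compute median = 22; label A = above, B = below.
Labels in order: AAABABAAAABBBBBB  (n_A = 8, n_B = 8)
Step 2: Count runs R = 6.
Step 3: Under H0 (random ordering), E[R] = 2*n_A*n_B/(n_A+n_B) + 1 = 2*8*8/16 + 1 = 9.0000.
        Var[R] = 2*n_A*n_B*(2*n_A*n_B - n_A - n_B) / ((n_A+n_B)^2 * (n_A+n_B-1)) = 14336/3840 = 3.7333.
        SD[R] = 1.9322.
Step 4: Continuity-corrected z = (R + 0.5 - E[R]) / SD[R] = (6 + 0.5 - 9.0000) / 1.9322 = -1.2939.
Step 5: Two-sided p-value via normal approximation = 2*(1 - Phi(|z|)) = 0.195709.
Step 6: alpha = 0.1. fail to reject H0.

R = 6, z = -1.2939, p = 0.195709, fail to reject H0.


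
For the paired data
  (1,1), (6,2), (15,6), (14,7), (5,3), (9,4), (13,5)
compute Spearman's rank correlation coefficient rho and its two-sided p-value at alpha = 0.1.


Step 1: Rank x and y separately (midranks; no ties here).
rank(x): 1->1, 6->3, 15->7, 14->6, 5->2, 9->4, 13->5
rank(y): 1->1, 2->2, 6->6, 7->7, 3->3, 4->4, 5->5
Step 2: d_i = R_x(i) - R_y(i); compute d_i^2.
  (1-1)^2=0, (3-2)^2=1, (7-6)^2=1, (6-7)^2=1, (2-3)^2=1, (4-4)^2=0, (5-5)^2=0
sum(d^2) = 4.
Step 3: rho = 1 - 6*4 / (7*(7^2 - 1)) = 1 - 24/336 = 0.928571.
Step 4: Under H0, t = rho * sqrt((n-2)/(1-rho^2)) = 5.5943 ~ t(5).
Step 5: Two-sided p-value from the t-distribution with 5 df = 0.002519.
Step 6: alpha = 0.1. reject H0.

rho = 0.9286, p = 0.002519, reject H0 at alpha = 0.1.


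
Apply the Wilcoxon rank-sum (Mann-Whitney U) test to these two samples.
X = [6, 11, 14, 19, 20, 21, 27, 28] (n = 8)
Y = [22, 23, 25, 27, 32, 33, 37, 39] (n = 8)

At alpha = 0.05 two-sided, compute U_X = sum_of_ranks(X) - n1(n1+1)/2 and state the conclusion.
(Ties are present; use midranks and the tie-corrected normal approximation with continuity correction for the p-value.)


Step 1: Combine and sort all 16 observations; assign midranks.
sorted (value, group): (6,X), (11,X), (14,X), (19,X), (20,X), (21,X), (22,Y), (23,Y), (25,Y), (27,X), (27,Y), (28,X), (32,Y), (33,Y), (37,Y), (39,Y)
ranks: 6->1, 11->2, 14->3, 19->4, 20->5, 21->6, 22->7, 23->8, 25->9, 27->10.5, 27->10.5, 28->12, 32->13, 33->14, 37->15, 39->16
Step 2: Rank sum for X: R1 = 1 + 2 + 3 + 4 + 5 + 6 + 10.5 + 12 = 43.5.
Step 3: U_X = R1 - n1(n1+1)/2 = 43.5 - 8*9/2 = 43.5 - 36 = 7.5.
       U_Y = n1*n2 - U_X = 64 - 7.5 = 56.5.
Step 4: Ties are present, so use the tie-corrected normal approximation (with continuity correction) for the p-value.
Step 5: p-value = 0.011657; compare to alpha = 0.05. reject H0.

U_X = 7.5, p = 0.011657, reject H0 at alpha = 0.05.


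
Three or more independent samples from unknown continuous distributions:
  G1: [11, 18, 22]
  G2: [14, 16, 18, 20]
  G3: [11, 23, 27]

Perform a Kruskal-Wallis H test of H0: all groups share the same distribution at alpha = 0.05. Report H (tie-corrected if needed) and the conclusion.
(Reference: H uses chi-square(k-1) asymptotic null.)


Step 1: Combine all N = 10 observations and assign midranks.
sorted (value, group, rank): (11,G1,1.5), (11,G3,1.5), (14,G2,3), (16,G2,4), (18,G1,5.5), (18,G2,5.5), (20,G2,7), (22,G1,8), (23,G3,9), (27,G3,10)
Step 2: Sum ranks within each group.
R_1 = 15 (n_1 = 3)
R_2 = 19.5 (n_2 = 4)
R_3 = 20.5 (n_3 = 3)
Step 3: H = 12/(N(N+1)) * sum(R_i^2/n_i) - 3(N+1)
     = 12/(10*11) * (15^2/3 + 19.5^2/4 + 20.5^2/3) - 3*11
     = 0.109091 * 310.146 - 33
     = 0.834091.
Step 4: Ties present; correction factor C = 1 - 12/(10^3 - 10) = 0.987879. Corrected H = 0.834091 / 0.987879 = 0.844325.
Step 5: Under H0, H ~ chi^2(2); p-value = 0.655627.
Step 6: alpha = 0.05. fail to reject H0.

H = 0.8443, df = 2, p = 0.655627, fail to reject H0.


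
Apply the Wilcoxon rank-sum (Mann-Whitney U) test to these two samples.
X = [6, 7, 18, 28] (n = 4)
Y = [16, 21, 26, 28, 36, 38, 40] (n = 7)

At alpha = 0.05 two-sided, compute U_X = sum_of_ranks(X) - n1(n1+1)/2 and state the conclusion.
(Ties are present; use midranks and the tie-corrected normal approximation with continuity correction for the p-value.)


Step 1: Combine and sort all 11 observations; assign midranks.
sorted (value, group): (6,X), (7,X), (16,Y), (18,X), (21,Y), (26,Y), (28,X), (28,Y), (36,Y), (38,Y), (40,Y)
ranks: 6->1, 7->2, 16->3, 18->4, 21->5, 26->6, 28->7.5, 28->7.5, 36->9, 38->10, 40->11
Step 2: Rank sum for X: R1 = 1 + 2 + 4 + 7.5 = 14.5.
Step 3: U_X = R1 - n1(n1+1)/2 = 14.5 - 4*5/2 = 14.5 - 10 = 4.5.
       U_Y = n1*n2 - U_X = 28 - 4.5 = 23.5.
Step 4: Ties are present, so use the tie-corrected normal approximation (with continuity correction) for the p-value.
Step 5: p-value = 0.088247; compare to alpha = 0.05. fail to reject H0.

U_X = 4.5, p = 0.088247, fail to reject H0 at alpha = 0.05.


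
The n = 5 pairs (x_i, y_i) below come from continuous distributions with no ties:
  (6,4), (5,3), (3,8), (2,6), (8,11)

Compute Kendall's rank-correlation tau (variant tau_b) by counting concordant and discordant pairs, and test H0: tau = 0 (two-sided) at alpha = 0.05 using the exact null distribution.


Step 1: Enumerate the 10 unordered pairs (i,j) with i<j and classify each by sign(x_j-x_i) * sign(y_j-y_i).
  (1,2):dx=-1,dy=-1->C; (1,3):dx=-3,dy=+4->D; (1,4):dx=-4,dy=+2->D; (1,5):dx=+2,dy=+7->C
  (2,3):dx=-2,dy=+5->D; (2,4):dx=-3,dy=+3->D; (2,5):dx=+3,dy=+8->C; (3,4):dx=-1,dy=-2->C
  (3,5):dx=+5,dy=+3->C; (4,5):dx=+6,dy=+5->C
Step 2: C = 6, D = 4, total pairs = 10.
Step 3: tau = (C - D)/(n(n-1)/2) = (6 - 4)/10 = 0.200000.
Step 4: Exact two-sided p-value (enumerate n! = 120 permutations of y under H0): p = 0.816667.
Step 5: alpha = 0.05. fail to reject H0.

tau_b = 0.2000 (C=6, D=4), p = 0.816667, fail to reject H0.


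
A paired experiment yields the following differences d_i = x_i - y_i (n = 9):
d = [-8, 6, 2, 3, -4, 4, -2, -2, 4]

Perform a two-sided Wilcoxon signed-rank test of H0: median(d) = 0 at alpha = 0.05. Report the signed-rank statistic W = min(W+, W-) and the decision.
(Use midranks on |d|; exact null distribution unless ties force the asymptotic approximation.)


Step 1: Drop any zero differences (none here) and take |d_i|.
|d| = [8, 6, 2, 3, 4, 4, 2, 2, 4]
Step 2: Midrank |d_i| (ties get averaged ranks).
ranks: |8|->9, |6|->8, |2|->2, |3|->4, |4|->6, |4|->6, |2|->2, |2|->2, |4|->6
Step 3: Attach original signs; sum ranks with positive sign and with negative sign.
W+ = 8 + 2 + 4 + 6 + 6 = 26
W- = 9 + 6 + 2 + 2 = 19
(Check: W+ + W- = 45 should equal n(n+1)/2 = 45.)
Step 4: Test statistic W = min(W+, W-) = 19.
Step 5: Ties in |d|, so use the tie-corrected normal approximation.
        E[W] = n(n+1)/4 = 9*10/4 = 22.5.
        Tie groups: |d|=2 (t=3), |d|=4 (t=3); sum(t^3 - t) = 48.
        Var[W] = n(n+1)(2n+1)/24 - sum(t^3-t)/48 = 1710/24 - 48/48 = 70.25.
        z = (W - E[W]) / sqrt(Var[W]) = (19 - 22.5) / 8.3815 = -0.4176.
        Two-sided p = 2*Phi(z) = 0.676251.
Step 6: alpha = 0.05. fail to reject H0.

W+ = 26, W- = 19, W = min = 19, p = 0.676251, fail to reject H0.


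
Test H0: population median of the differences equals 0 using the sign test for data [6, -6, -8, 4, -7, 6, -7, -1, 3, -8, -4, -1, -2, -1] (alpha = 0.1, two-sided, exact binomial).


Step 1: Discard zero differences. Original n = 14; n_eff = number of nonzero differences = 14.
Nonzero differences (with sign): +6, -6, -8, +4, -7, +6, -7, -1, +3, -8, -4, -1, -2, -1
Step 2: Count signs: positive = 4, negative = 10.
Step 3: Under H0: P(positive) = 0.5, so the number of positives S ~ Bin(14, 0.5).
Step 4: Two-sided exact p-value = sum of Bin(14,0.5) probabilities at or below the observed probability = 0.179565.
Step 5: alpha = 0.1. fail to reject H0.

n_eff = 14, pos = 4, neg = 10, p = 0.179565, fail to reject H0.


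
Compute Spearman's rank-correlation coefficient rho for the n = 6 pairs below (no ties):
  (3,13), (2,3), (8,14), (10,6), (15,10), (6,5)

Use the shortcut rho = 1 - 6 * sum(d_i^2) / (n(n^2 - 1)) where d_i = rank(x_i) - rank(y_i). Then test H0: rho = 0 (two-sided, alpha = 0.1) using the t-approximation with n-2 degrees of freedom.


Step 1: Rank x and y separately (midranks; no ties here).
rank(x): 3->2, 2->1, 8->4, 10->5, 15->6, 6->3
rank(y): 13->5, 3->1, 14->6, 6->3, 10->4, 5->2
Step 2: d_i = R_x(i) - R_y(i); compute d_i^2.
  (2-5)^2=9, (1-1)^2=0, (4-6)^2=4, (5-3)^2=4, (6-4)^2=4, (3-2)^2=1
sum(d^2) = 22.
Step 3: rho = 1 - 6*22 / (6*(6^2 - 1)) = 1 - 132/210 = 0.371429.
Step 4: Under H0, t = rho * sqrt((n-2)/(1-rho^2)) = 0.8001 ~ t(4).
Step 5: Two-sided p-value from the t-distribution with 4 df = 0.468478.
Step 6: alpha = 0.1. fail to reject H0.

rho = 0.3714, p = 0.468478, fail to reject H0 at alpha = 0.1.


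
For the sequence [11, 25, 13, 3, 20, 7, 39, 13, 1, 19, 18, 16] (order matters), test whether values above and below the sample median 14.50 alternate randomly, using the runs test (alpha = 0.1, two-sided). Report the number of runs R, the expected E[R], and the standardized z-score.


Step 1: Compute median = 14.50; label A = above, B = below.
Labels in order: BABBABABBAAA  (n_A = 6, n_B = 6)
Step 2: Count runs R = 8.
Step 3: Under H0 (random ordering), E[R] = 2*n_A*n_B/(n_A+n_B) + 1 = 2*6*6/12 + 1 = 7.0000.
        Var[R] = 2*n_A*n_B*(2*n_A*n_B - n_A - n_B) / ((n_A+n_B)^2 * (n_A+n_B-1)) = 4320/1584 = 2.7273.
        SD[R] = 1.6514.
Step 4: Continuity-corrected z = (R - 0.5 - E[R]) / SD[R] = (8 - 0.5 - 7.0000) / 1.6514 = 0.3028.
Step 5: Two-sided p-value via normal approximation = 2*(1 - Phi(|z|)) = 0.762069.
Step 6: alpha = 0.1. fail to reject H0.

R = 8, z = 0.3028, p = 0.762069, fail to reject H0.


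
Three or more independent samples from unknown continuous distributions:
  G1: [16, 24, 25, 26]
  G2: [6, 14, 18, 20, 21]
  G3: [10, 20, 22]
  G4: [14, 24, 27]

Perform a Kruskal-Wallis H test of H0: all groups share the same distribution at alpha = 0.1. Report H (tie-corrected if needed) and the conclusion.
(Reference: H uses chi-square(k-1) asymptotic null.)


Step 1: Combine all N = 15 observations and assign midranks.
sorted (value, group, rank): (6,G2,1), (10,G3,2), (14,G2,3.5), (14,G4,3.5), (16,G1,5), (18,G2,6), (20,G2,7.5), (20,G3,7.5), (21,G2,9), (22,G3,10), (24,G1,11.5), (24,G4,11.5), (25,G1,13), (26,G1,14), (27,G4,15)
Step 2: Sum ranks within each group.
R_1 = 43.5 (n_1 = 4)
R_2 = 27 (n_2 = 5)
R_3 = 19.5 (n_3 = 3)
R_4 = 30 (n_4 = 3)
Step 3: H = 12/(N(N+1)) * sum(R_i^2/n_i) - 3(N+1)
     = 12/(15*16) * (43.5^2/4 + 27^2/5 + 19.5^2/3 + 30^2/3) - 3*16
     = 0.050000 * 1045.61 - 48
     = 4.280625.
Step 4: Ties present; correction factor C = 1 - 18/(15^3 - 15) = 0.994643. Corrected H = 4.280625 / 0.994643 = 4.303680.
Step 5: Under H0, H ~ chi^2(3); p-value = 0.230484.
Step 6: alpha = 0.1. fail to reject H0.

H = 4.3037, df = 3, p = 0.230484, fail to reject H0.
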